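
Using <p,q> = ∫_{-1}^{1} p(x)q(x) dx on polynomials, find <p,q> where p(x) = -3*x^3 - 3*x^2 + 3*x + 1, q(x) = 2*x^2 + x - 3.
<p,q> = -4/15

Expand the product: p(x)·q(x) = -6*x^5 - 9*x^4 + 12*x^3 + 14*x^2 - 8*x - 3.
∫_{-1}^{1} of each monomial x^k gives [2/(k+1) if k even, 0 if k odd]. Integrating term-by-term (or equivalently evaluating the antiderivative F(x) = -x^6 - 9*x^5/5 + 3*x^4 + 14*x^3/3 - 4*x^2 - 3*x at the endpoints):
  F(1) − F(−1) = -32/15 − (-28/15) = -4/15.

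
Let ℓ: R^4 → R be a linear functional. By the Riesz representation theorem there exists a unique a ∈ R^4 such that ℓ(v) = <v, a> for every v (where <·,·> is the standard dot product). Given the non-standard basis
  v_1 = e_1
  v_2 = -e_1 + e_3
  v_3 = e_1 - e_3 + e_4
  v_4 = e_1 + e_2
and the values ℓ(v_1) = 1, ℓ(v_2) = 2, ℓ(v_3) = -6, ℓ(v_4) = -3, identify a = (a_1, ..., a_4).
a = (1, -4, 3, -4)

Write a = (a_1, ..., a_4) in the standard basis. For each basis vector v_i, ℓ(v_i) = <v_i, a> is a linear equation in the a_j's. Collect the n equations into a matrix system V a = ℓ, where row i of V is v_i (expressed in the standard basis). Since V is invertible (lower-triangular with 1s on the diagonal, up to permutation), solve by back-substitution:
  V =
[[1, 0, 0, 0],
 [-1, 0, 1, 0],
 [1, 0, -1, 1],
 [1, 1, 0, 0]]
  V a = (1, 2, -6, -3)
Solving gives a = (1, -4, 3, -4).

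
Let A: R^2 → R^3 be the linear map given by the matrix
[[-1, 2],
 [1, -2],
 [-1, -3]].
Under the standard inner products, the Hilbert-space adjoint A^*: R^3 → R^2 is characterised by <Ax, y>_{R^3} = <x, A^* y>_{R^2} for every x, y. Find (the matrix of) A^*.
A^* = A^T =
[[-1, 1, -1],
 [2, -2, -3]]

For real matrices with standard dot products, the defining identity <Ax, y> = <x, A^* y> gives (Ax)^T y = x^T (A^*) y, i.e. x^T A^T y = x^T (A^*) y. Since this holds for all x, y, we must have A^* = A^T. Therefore
A^* =
[[-1, 1, -1],
 [2, -2, -3]].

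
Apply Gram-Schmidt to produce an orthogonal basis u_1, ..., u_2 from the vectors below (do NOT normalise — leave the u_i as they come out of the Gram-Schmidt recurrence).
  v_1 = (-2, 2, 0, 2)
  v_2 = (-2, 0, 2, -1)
Orthogonal basis:
  u_1 = (-2, 2, 0, 2)
  u_2 = (-5/3, -1/3, 2, -4/3)

Apply the Gram-Schmidt recurrence
  u_1 = v_1
  u_i = v_i − Σ_{j<i} ((v_i · u_j) / (u_j · u_j)) · u_j.

Step by step this gives:
  u_1 = (-2, 2, 0, 2)
  u_2 = (-5/3, -1/3, 2, -4/3)

Orthogonality check:
  u_2 · u_1 = 0 (should be 0)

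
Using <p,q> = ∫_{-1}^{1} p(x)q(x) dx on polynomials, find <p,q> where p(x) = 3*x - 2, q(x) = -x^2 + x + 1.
<p,q> = -2/3

Expand the product: p(x)·q(x) = -3*x^3 + 5*x^2 + x - 2.
∫_{-1}^{1} of each monomial x^k gives [2/(k+1) if k even, 0 if k odd]. Integrating term-by-term (or equivalently evaluating the antiderivative F(x) = -3*x^4/4 + 5*x^3/3 + x^2/2 - 2*x at the endpoints):
  F(1) − F(−1) = -7/12 − (1/12) = -2/3.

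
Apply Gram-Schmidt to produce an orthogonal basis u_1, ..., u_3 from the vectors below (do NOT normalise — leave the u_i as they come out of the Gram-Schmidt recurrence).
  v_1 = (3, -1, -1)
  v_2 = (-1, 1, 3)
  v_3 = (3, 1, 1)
Orthogonal basis:
  u_1 = (3, -1, -1)
  u_2 = (10/11, 4/11, 26/11)
  u_3 = (1/3, 4/3, -1/3)

Apply the Gram-Schmidt recurrence
  u_1 = v_1
  u_i = v_i − Σ_{j<i} ((v_i · u_j) / (u_j · u_j)) · u_j.

Step by step this gives:
  u_1 = (3, -1, -1)
  u_2 = (10/11, 4/11, 26/11)
  u_3 = (1/3, 4/3, -1/3)

Orthogonality check:
  u_2 · u_1 = 0 (should be 0)
  u_3 · u_1 = 0 (should be 0)
  u_3 · u_2 = 0 (should be 0)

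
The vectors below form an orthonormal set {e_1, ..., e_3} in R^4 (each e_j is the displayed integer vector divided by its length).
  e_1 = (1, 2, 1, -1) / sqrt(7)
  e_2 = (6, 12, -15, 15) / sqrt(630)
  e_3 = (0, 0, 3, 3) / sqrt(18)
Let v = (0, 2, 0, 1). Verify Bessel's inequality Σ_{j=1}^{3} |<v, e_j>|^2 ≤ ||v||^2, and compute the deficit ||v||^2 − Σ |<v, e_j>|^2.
Σ |<v, e_j>|^2 = 21/5; ||v||^2 = 5; deficit = 4/5

Write each e_j = u_j / sqrt(<u_j, u_j>) where u_j is the displayed integer vector. Then <v, e_j> = <v, u_j> / sqrt(<u_j, u_j>), so |<v, e_j>|^2 = <v, u_j>^2 / <u_j, u_j>.
Coefficients: <v, e_1> = 3/sqrt(7), <v, e_2> = 39/sqrt(630), <v, e_3> = 3/sqrt(18).
Square and sum: Σ |<v, e_j>|^2 = 21/5.
Compute ||v||^2 = v·v = 5.
Deficit = 5 − 21/5 = 4/5 ≥ 0, confirming Bessel's inequality. (The deficit equals ||v − Σ <v,e_j> e_j||^2, the squared distance from v to span{e_j}.)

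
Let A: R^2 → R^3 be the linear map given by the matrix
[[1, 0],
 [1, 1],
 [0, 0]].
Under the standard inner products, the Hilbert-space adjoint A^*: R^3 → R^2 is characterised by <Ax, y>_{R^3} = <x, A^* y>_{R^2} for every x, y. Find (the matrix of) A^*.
A^* = A^T =
[[1, 1, 0],
 [0, 1, 0]]

For real matrices with standard dot products, the defining identity <Ax, y> = <x, A^* y> gives (Ax)^T y = x^T (A^*) y, i.e. x^T A^T y = x^T (A^*) y. Since this holds for all x, y, we must have A^* = A^T. Therefore
A^* =
[[1, 1, 0],
 [0, 1, 0]].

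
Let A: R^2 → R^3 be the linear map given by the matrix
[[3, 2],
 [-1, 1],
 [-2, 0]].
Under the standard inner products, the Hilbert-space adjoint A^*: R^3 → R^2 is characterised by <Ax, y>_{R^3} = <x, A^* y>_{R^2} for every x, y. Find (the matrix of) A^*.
A^* = A^T =
[[3, -1, -2],
 [2, 1, 0]]

For real matrices with standard dot products, the defining identity <Ax, y> = <x, A^* y> gives (Ax)^T y = x^T (A^*) y, i.e. x^T A^T y = x^T (A^*) y. Since this holds for all x, y, we must have A^* = A^T. Therefore
A^* =
[[3, -1, -2],
 [2, 1, 0]].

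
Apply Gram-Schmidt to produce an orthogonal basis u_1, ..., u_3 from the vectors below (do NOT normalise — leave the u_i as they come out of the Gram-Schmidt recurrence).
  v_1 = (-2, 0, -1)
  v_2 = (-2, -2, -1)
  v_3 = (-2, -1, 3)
Orthogonal basis:
  u_1 = (-2, 0, -1)
  u_2 = (0, -2, 0)
  u_3 = (-8/5, 0, 16/5)

Apply the Gram-Schmidt recurrence
  u_1 = v_1
  u_i = v_i − Σ_{j<i} ((v_i · u_j) / (u_j · u_j)) · u_j.

Step by step this gives:
  u_1 = (-2, 0, -1)
  u_2 = (0, -2, 0)
  u_3 = (-8/5, 0, 16/5)

Orthogonality check:
  u_2 · u_1 = 0 (should be 0)
  u_3 · u_1 = 0 (should be 0)
  u_3 · u_2 = 0 (should be 0)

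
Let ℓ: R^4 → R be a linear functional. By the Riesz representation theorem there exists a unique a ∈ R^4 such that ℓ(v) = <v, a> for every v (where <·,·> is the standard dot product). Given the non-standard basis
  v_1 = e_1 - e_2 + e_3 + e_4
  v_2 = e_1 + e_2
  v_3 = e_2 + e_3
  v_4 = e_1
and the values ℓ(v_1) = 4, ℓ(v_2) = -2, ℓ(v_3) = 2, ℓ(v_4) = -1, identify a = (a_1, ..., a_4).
a = (-1, -1, 3, 1)

Write a = (a_1, ..., a_4) in the standard basis. For each basis vector v_i, ℓ(v_i) = <v_i, a> is a linear equation in the a_j's. Collect the n equations into a matrix system V a = ℓ, where row i of V is v_i (expressed in the standard basis). Since V is invertible (lower-triangular with 1s on the diagonal, up to permutation), solve by back-substitution:
  V =
[[1, -1, 1, 1],
 [1, 1, 0, 0],
 [0, 1, 1, 0],
 [1, 0, 0, 0]]
  V a = (4, -2, 2, -1)
Solving gives a = (-1, -1, 3, 1).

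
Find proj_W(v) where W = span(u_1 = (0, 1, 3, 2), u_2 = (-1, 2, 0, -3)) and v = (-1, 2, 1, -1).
proj_W(v) = (-31/45, 161/90, 37/30, -56/45)

Set up U = [u_1 | ... | u_2] ∈ R^(4×2). The projector onto W = col(U) is P = U (U^T U)^(-1) U^T.
Compute U^T U =
  [14, -4]
  [-4, 14],
and U^T v = (3, 8).
Solve U^T U · c = U^T v for the coefficients: c = (37/90, 31/45). The projection is proj_W(v) = U c.
Check: (v - proj_W(v)) · u_1 = 0  (should be 0).
Check: (v - proj_W(v)) · u_2 = 0  (should be 0).
Result: proj_W(v) = (-31/45, 161/90, 37/30, -56/45).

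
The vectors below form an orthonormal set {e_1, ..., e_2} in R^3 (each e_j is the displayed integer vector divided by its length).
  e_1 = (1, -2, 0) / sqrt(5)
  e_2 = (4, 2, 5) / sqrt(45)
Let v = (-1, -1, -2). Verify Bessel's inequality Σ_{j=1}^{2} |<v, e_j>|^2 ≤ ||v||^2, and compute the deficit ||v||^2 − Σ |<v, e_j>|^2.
Σ |<v, e_j>|^2 = 53/9; ||v||^2 = 6; deficit = 1/9

Write each e_j = u_j / sqrt(<u_j, u_j>) where u_j is the displayed integer vector. Then <v, e_j> = <v, u_j> / sqrt(<u_j, u_j>), so |<v, e_j>|^2 = <v, u_j>^2 / <u_j, u_j>.
Coefficients: <v, e_1> = 1/sqrt(5), <v, e_2> = -16/sqrt(45).
Square and sum: Σ |<v, e_j>|^2 = 53/9.
Compute ||v||^2 = v·v = 6.
Deficit = 6 − 53/9 = 1/9 ≥ 0, confirming Bessel's inequality. (The deficit equals ||v − Σ <v,e_j> e_j||^2, the squared distance from v to span{e_j}.)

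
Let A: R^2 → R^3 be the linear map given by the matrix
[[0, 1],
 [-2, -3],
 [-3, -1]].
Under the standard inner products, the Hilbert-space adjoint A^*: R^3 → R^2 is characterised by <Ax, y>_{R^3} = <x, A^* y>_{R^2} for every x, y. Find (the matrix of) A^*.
A^* = A^T =
[[0, -2, -3],
 [1, -3, -1]]

For real matrices with standard dot products, the defining identity <Ax, y> = <x, A^* y> gives (Ax)^T y = x^T (A^*) y, i.e. x^T A^T y = x^T (A^*) y. Since this holds for all x, y, we must have A^* = A^T. Therefore
A^* =
[[0, -2, -3],
 [1, -3, -1]].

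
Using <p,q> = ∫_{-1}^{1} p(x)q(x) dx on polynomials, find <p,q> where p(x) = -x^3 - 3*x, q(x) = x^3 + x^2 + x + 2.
<p,q> = -136/35

Expand the product: p(x)·q(x) = -x^6 - x^5 - 4*x^4 - 5*x^3 - 3*x^2 - 6*x.
∫_{-1}^{1} of each monomial x^k gives [2/(k+1) if k even, 0 if k odd]. Integrating term-by-term (or equivalently evaluating the antiderivative F(x) = -x^7/7 - x^6/6 - 4*x^5/5 - 5*x^4/4 - x^3 - 3*x^2 at the endpoints):
  F(1) − F(−1) = -2671/420 − (-1039/420) = -136/35.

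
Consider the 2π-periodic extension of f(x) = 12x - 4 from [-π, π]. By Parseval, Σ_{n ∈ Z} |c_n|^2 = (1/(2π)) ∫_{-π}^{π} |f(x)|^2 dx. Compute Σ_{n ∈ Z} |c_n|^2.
Σ |c_n|^2 = 48π^2 + 16

Expand and integrate term by term over [-π, π]:
  ∫ (12x)^2 dx = 144·(2π^3/3); ∫ 2·12·(-4)·x dx = 0 (odd integrand); ∫ (-4)^2 dx = 16·2π.
So (1/(2π)) ∫_{-π}^{π} (12x - 4)^2 dx = 144π^2/3 + 16 = 48π^2 + 16.
Parseval ⇒ Σ |c_n|^2 = 48π^2 + 16.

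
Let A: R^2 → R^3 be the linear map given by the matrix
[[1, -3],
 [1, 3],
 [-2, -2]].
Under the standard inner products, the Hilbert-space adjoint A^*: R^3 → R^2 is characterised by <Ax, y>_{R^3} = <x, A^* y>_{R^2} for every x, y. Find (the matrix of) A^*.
A^* = A^T =
[[1, 1, -2],
 [-3, 3, -2]]

For real matrices with standard dot products, the defining identity <Ax, y> = <x, A^* y> gives (Ax)^T y = x^T (A^*) y, i.e. x^T A^T y = x^T (A^*) y. Since this holds for all x, y, we must have A^* = A^T. Therefore
A^* =
[[1, 1, -2],
 [-3, 3, -2]].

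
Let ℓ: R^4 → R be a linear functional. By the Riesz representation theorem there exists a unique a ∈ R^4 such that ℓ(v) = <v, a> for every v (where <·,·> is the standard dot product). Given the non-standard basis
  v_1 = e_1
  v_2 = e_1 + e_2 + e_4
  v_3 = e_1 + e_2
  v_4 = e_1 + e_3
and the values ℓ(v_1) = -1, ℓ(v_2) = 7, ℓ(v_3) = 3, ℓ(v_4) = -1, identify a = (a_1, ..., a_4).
a = (-1, 4, 0, 4)

Write a = (a_1, ..., a_4) in the standard basis. For each basis vector v_i, ℓ(v_i) = <v_i, a> is a linear equation in the a_j's. Collect the n equations into a matrix system V a = ℓ, where row i of V is v_i (expressed in the standard basis). Since V is invertible (lower-triangular with 1s on the diagonal, up to permutation), solve by back-substitution:
  V =
[[1, 0, 0, 0],
 [1, 1, 0, 1],
 [1, 1, 0, 0],
 [1, 0, 1, 0]]
  V a = (-1, 7, 3, -1)
Solving gives a = (-1, 4, 0, 4).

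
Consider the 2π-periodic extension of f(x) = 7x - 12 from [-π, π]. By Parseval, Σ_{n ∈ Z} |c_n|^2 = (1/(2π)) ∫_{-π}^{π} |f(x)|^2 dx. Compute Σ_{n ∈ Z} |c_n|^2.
Σ |c_n|^2 = 49π^2/3 + 144

Expand and integrate term by term over [-π, π]:
  ∫ (7x)^2 dx = 49·(2π^3/3); ∫ 2·7·(-12)·x dx = 0 (odd integrand); ∫ (-12)^2 dx = 144·2π.
So (1/(2π)) ∫_{-π}^{π} (7x - 12)^2 dx = 49π^2/3 + 144 = 49π^2/3 + 144.
Parseval ⇒ Σ |c_n|^2 = 49π^2/3 + 144.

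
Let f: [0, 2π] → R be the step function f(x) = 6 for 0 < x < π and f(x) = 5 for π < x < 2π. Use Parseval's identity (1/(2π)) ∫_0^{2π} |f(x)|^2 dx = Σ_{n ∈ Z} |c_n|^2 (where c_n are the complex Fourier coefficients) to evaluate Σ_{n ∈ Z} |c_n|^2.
Σ |c_n|^2 = 61/2

Parseval equates the L^2 energy of f (normalised by 1/(2π)) with the ℓ^2 sum of its Fourier coefficients: (1/(2π)) ∫_0^{2π} |f|^2 = Σ |c_n|^2.
Compute the left side: (1/(2π)) [∫_0^π 6^2 dx + ∫_π^{2π} 5^2 dx] = (1/(2π)) · (36π + 25π) = (36 + 25)/2 = 61/2.
So Σ_{n ∈ Z} |c_n|^2 = 61/2.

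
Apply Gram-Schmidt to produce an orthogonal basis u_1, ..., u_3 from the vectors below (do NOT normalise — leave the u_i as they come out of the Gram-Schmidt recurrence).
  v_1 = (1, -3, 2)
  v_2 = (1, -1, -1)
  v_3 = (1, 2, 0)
Orthogonal basis:
  u_1 = (1, -3, 2)
  u_2 = (6/7, -4/7, -9/7)
  u_3 = (55/38, 33/38, 11/19)

Apply the Gram-Schmidt recurrence
  u_1 = v_1
  u_i = v_i − Σ_{j<i} ((v_i · u_j) / (u_j · u_j)) · u_j.

Step by step this gives:
  u_1 = (1, -3, 2)
  u_2 = (6/7, -4/7, -9/7)
  u_3 = (55/38, 33/38, 11/19)

Orthogonality check:
  u_2 · u_1 = 0 (should be 0)
  u_3 · u_1 = 0 (should be 0)
  u_3 · u_2 = 0 (should be 0)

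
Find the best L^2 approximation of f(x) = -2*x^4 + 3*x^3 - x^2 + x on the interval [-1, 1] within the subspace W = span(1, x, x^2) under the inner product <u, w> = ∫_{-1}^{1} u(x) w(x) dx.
g(x) = -19*x^2/7 + 14*x/5 + 6/35

The best approximation g ∈ W is the orthogonal projection of f onto W. Writing g = a_0 + a_1 x + a_2 x^2, the coefficients solve the normal equations G · a = b where
  G_{ij} = <φ_i, φ_j> and b_i = <f, φ_i>, with φ_0 = 1, φ_1 = x, φ_2 = x^2.
G =
  [2, 0, 2/3]
  [0, 2/3, 0]
  [2/3, 0, 2/5],
b = (-22/15, 28/15, -34/35).
Solving gives a_0 = 6/35, a_1 = 14/5, a_2 = -19/7, so
  g(x) = -19*x^2/7 + 14*x/5 + 6/35.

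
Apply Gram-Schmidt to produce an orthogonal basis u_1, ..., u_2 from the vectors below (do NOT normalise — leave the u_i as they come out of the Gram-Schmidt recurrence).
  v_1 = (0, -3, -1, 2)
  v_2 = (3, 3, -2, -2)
Orthogonal basis:
  u_1 = (0, -3, -1, 2)
  u_2 = (3, 9/14, -39/14, -3/7)

Apply the Gram-Schmidt recurrence
  u_1 = v_1
  u_i = v_i − Σ_{j<i} ((v_i · u_j) / (u_j · u_j)) · u_j.

Step by step this gives:
  u_1 = (0, -3, -1, 2)
  u_2 = (3, 9/14, -39/14, -3/7)

Orthogonality check:
  u_2 · u_1 = 0 (should be 0)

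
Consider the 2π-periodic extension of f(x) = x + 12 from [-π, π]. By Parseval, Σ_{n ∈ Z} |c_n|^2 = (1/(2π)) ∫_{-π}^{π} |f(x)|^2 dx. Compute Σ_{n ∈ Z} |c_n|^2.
Σ |c_n|^2 = π^2/3 + 144

Expand and integrate term by term over [-π, π]:
  ∫ (x)^2 dx = 1·(2π^3/3); ∫ 2·1·(12)·x dx = 0 (odd integrand); ∫ 12^2 dx = 144·2π.
So (1/(2π)) ∫_{-π}^{π} (x + 12)^2 dx = 1π^2/3 + 144 = π^2/3 + 144.
Parseval ⇒ Σ |c_n|^2 = π^2/3 + 144.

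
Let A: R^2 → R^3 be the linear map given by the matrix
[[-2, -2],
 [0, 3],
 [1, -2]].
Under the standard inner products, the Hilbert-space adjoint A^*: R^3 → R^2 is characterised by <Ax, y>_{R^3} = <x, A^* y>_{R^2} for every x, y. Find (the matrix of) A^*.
A^* = A^T =
[[-2, 0, 1],
 [-2, 3, -2]]

For real matrices with standard dot products, the defining identity <Ax, y> = <x, A^* y> gives (Ax)^T y = x^T (A^*) y, i.e. x^T A^T y = x^T (A^*) y. Since this holds for all x, y, we must have A^* = A^T. Therefore
A^* =
[[-2, 0, 1],
 [-2, 3, -2]].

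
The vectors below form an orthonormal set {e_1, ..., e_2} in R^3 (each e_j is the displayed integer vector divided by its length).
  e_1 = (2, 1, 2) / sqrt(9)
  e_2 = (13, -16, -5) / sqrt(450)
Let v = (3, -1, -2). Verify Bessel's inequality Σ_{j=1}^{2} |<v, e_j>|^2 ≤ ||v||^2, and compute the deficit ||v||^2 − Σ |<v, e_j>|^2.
Σ |<v, e_j>|^2 = 19/2; ||v||^2 = 14; deficit = 9/2

Write each e_j = u_j / sqrt(<u_j, u_j>) where u_j is the displayed integer vector. Then <v, e_j> = <v, u_j> / sqrt(<u_j, u_j>), so |<v, e_j>|^2 = <v, u_j>^2 / <u_j, u_j>.
Coefficients: <v, e_1> = 1/sqrt(9), <v, e_2> = 65/sqrt(450).
Square and sum: Σ |<v, e_j>|^2 = 19/2.
Compute ||v||^2 = v·v = 14.
Deficit = 14 − 19/2 = 9/2 ≥ 0, confirming Bessel's inequality. (The deficit equals ||v − Σ <v,e_j> e_j||^2, the squared distance from v to span{e_j}.)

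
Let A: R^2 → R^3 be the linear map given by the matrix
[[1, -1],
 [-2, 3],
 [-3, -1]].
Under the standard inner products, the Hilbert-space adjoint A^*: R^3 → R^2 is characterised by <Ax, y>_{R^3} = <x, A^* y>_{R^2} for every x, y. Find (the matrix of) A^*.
A^* = A^T =
[[1, -2, -3],
 [-1, 3, -1]]

For real matrices with standard dot products, the defining identity <Ax, y> = <x, A^* y> gives (Ax)^T y = x^T (A^*) y, i.e. x^T A^T y = x^T (A^*) y. Since this holds for all x, y, we must have A^* = A^T. Therefore
A^* =
[[1, -2, -3],
 [-1, 3, -1]].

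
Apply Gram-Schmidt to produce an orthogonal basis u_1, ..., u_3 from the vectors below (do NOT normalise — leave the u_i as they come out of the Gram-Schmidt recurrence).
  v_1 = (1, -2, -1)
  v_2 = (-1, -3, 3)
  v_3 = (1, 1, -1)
Orthogonal basis:
  u_1 = (1, -2, -1)
  u_2 = (-4/3, -7/3, 10/3)
  u_3 = (27/55, 6/55, 3/11)

Apply the Gram-Schmidt recurrence
  u_1 = v_1
  u_i = v_i − Σ_{j<i} ((v_i · u_j) / (u_j · u_j)) · u_j.

Step by step this gives:
  u_1 = (1, -2, -1)
  u_2 = (-4/3, -7/3, 10/3)
  u_3 = (27/55, 6/55, 3/11)

Orthogonality check:
  u_2 · u_1 = 0 (should be 0)
  u_3 · u_1 = 0 (should be 0)
  u_3 · u_2 = 0 (should be 0)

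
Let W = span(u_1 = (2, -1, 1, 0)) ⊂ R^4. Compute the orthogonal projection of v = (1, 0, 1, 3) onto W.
proj_W(v) = (1, -1/2, 1/2, 0)

Set up U = [u_1 | ... | u_1] ∈ R^(4×1). The projector onto W = col(U) is P = U (U^T U)^(-1) U^T.
Compute U^T U =
  [6],
and U^T v = (3).
Solve U^T U · c = U^T v for the coefficients: c = (1/2). The projection is proj_W(v) = U c.
Check: (v - proj_W(v)) · u_1 = 0  (should be 0).
Result: proj_W(v) = (1, -1/2, 1/2, 0).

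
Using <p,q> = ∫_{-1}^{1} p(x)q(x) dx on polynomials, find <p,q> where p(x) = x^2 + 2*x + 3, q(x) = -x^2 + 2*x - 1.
<p,q> = -32/5

Expand the product: p(x)·q(x) = -x^4 + 4*x - 3.
∫_{-1}^{1} of each monomial x^k gives [2/(k+1) if k even, 0 if k odd]. Integrating term-by-term (or equivalently evaluating the antiderivative F(x) = -x^5/5 + 2*x^2 - 3*x at the endpoints):
  F(1) − F(−1) = -6/5 − (26/5) = -32/5.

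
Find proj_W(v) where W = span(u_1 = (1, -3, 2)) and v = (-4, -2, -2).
proj_W(v) = (-1/7, 3/7, -2/7)

Set up U = [u_1 | ... | u_1] ∈ R^(3×1). The projector onto W = col(U) is P = U (U^T U)^(-1) U^T.
Compute U^T U =
  [14],
and U^T v = (-2).
Solve U^T U · c = U^T v for the coefficients: c = (-1/7). The projection is proj_W(v) = U c.
Check: (v - proj_W(v)) · u_1 = 0  (should be 0).
Result: proj_W(v) = (-1/7, 3/7, -2/7).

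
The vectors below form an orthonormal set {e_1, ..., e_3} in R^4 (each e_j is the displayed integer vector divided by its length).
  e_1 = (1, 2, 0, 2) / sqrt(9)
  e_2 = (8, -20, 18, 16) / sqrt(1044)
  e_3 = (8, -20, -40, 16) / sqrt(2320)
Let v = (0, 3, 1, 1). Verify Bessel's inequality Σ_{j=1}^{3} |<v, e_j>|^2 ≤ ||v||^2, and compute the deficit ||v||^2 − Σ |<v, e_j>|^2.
Σ |<v, e_j>|^2 = 54/5; ||v||^2 = 11; deficit = 1/5

Write each e_j = u_j / sqrt(<u_j, u_j>) where u_j is the displayed integer vector. Then <v, e_j> = <v, u_j> / sqrt(<u_j, u_j>), so |<v, e_j>|^2 = <v, u_j>^2 / <u_j, u_j>.
Coefficients: <v, e_1> = 8/sqrt(9), <v, e_2> = -26/sqrt(1044), <v, e_3> = -84/sqrt(2320).
Square and sum: Σ |<v, e_j>|^2 = 54/5.
Compute ||v||^2 = v·v = 11.
Deficit = 11 − 54/5 = 1/5 ≥ 0, confirming Bessel's inequality. (The deficit equals ||v − Σ <v,e_j> e_j||^2, the squared distance from v to span{e_j}.)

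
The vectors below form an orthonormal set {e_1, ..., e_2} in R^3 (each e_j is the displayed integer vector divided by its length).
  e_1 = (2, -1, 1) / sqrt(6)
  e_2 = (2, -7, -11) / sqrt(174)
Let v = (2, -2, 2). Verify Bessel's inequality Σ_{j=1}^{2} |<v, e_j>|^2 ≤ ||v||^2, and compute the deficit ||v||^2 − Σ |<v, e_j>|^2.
Σ |<v, e_j>|^2 = 312/29; ||v||^2 = 12; deficit = 36/29

Write each e_j = u_j / sqrt(<u_j, u_j>) where u_j is the displayed integer vector. Then <v, e_j> = <v, u_j> / sqrt(<u_j, u_j>), so |<v, e_j>|^2 = <v, u_j>^2 / <u_j, u_j>.
Coefficients: <v, e_1> = 8/sqrt(6), <v, e_2> = -4/sqrt(174).
Square and sum: Σ |<v, e_j>|^2 = 312/29.
Compute ||v||^2 = v·v = 12.
Deficit = 12 − 312/29 = 36/29 ≥ 0, confirming Bessel's inequality. (The deficit equals ||v − Σ <v,e_j> e_j||^2, the squared distance from v to span{e_j}.)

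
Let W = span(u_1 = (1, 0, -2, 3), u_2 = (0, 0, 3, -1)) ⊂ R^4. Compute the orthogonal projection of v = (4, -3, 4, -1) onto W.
proj_W(v) = (47/59, 0, 263/59, 22/59)

Set up U = [u_1 | ... | u_2] ∈ R^(4×2). The projector onto W = col(U) is P = U (U^T U)^(-1) U^T.
Compute U^T U =
  [14, -9]
  [-9, 10],
and U^T v = (-7, 13).
Solve U^T U · c = U^T v for the coefficients: c = (47/59, 119/59). The projection is proj_W(v) = U c.
Check: (v - proj_W(v)) · u_1 = 0  (should be 0).
Check: (v - proj_W(v)) · u_2 = 0  (should be 0).
Result: proj_W(v) = (47/59, 0, 263/59, 22/59).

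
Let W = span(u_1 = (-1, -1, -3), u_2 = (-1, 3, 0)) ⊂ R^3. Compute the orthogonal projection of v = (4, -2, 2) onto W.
proj_W(v) = (113/53, -139/53, 150/53)

Set up U = [u_1 | ... | u_2] ∈ R^(3×2). The projector onto W = col(U) is P = U (U^T U)^(-1) U^T.
Compute U^T U =
  [11, -2]
  [-2, 10],
and U^T v = (-8, -10).
Solve U^T U · c = U^T v for the coefficients: c = (-50/53, -63/53). The projection is proj_W(v) = U c.
Check: (v - proj_W(v)) · u_1 = 0  (should be 0).
Check: (v - proj_W(v)) · u_2 = 0  (should be 0).
Result: proj_W(v) = (113/53, -139/53, 150/53).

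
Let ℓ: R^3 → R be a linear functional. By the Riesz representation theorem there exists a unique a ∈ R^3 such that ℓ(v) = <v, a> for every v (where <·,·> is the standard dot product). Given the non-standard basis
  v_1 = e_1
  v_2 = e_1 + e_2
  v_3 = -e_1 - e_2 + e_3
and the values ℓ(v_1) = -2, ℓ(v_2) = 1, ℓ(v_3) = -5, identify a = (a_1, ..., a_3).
a = (-2, 3, -4)

Write a = (a_1, ..., a_3) in the standard basis. For each basis vector v_i, ℓ(v_i) = <v_i, a> is a linear equation in the a_j's. Collect the n equations into a matrix system V a = ℓ, where row i of V is v_i (expressed in the standard basis). Since V is invertible (lower-triangular with 1s on the diagonal, up to permutation), solve by back-substitution:
  V =
[[1, 0, 0],
 [1, 1, 0],
 [-1, -1, 1]]
  V a = (-2, 1, -5)
Solving gives a = (-2, 3, -4).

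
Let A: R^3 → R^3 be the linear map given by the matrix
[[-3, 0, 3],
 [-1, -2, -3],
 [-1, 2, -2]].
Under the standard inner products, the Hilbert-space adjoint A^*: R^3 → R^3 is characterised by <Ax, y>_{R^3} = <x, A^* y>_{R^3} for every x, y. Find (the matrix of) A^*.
A^* = A^T =
[[-3, -1, -1],
 [0, -2, 2],
 [3, -3, -2]]

For real matrices with standard dot products, the defining identity <Ax, y> = <x, A^* y> gives (Ax)^T y = x^T (A^*) y, i.e. x^T A^T y = x^T (A^*) y. Since this holds for all x, y, we must have A^* = A^T. Therefore
A^* =
[[-3, -1, -1],
 [0, -2, 2],
 [3, -3, -2]].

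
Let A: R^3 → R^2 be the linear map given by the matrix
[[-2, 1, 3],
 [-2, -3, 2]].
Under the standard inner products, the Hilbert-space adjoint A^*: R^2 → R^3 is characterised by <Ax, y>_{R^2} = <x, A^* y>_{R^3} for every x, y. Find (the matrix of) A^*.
A^* = A^T =
[[-2, -2],
 [1, -3],
 [3, 2]]

For real matrices with standard dot products, the defining identity <Ax, y> = <x, A^* y> gives (Ax)^T y = x^T (A^*) y, i.e. x^T A^T y = x^T (A^*) y. Since this holds for all x, y, we must have A^* = A^T. Therefore
A^* =
[[-2, -2],
 [1, -3],
 [3, 2]].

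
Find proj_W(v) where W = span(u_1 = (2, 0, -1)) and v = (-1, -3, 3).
proj_W(v) = (-2, 0, 1)

Set up U = [u_1 | ... | u_1] ∈ R^(3×1). The projector onto W = col(U) is P = U (U^T U)^(-1) U^T.
Compute U^T U =
  [5],
and U^T v = (-5).
Solve U^T U · c = U^T v for the coefficients: c = (-1). The projection is proj_W(v) = U c.
Check: (v - proj_W(v)) · u_1 = 0  (should be 0).
Result: proj_W(v) = (-2, 0, 1).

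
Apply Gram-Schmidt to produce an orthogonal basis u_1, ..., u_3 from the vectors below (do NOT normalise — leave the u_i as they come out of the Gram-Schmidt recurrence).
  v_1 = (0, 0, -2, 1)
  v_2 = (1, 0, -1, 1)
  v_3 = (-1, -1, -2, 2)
Orthogonal basis:
  u_1 = (0, 0, -2, 1)
  u_2 = (1, 0, 1/5, 2/5)
  u_3 = (-1/2, -1, 1/2, 1)

Apply the Gram-Schmidt recurrence
  u_1 = v_1
  u_i = v_i − Σ_{j<i} ((v_i · u_j) / (u_j · u_j)) · u_j.

Step by step this gives:
  u_1 = (0, 0, -2, 1)
  u_2 = (1, 0, 1/5, 2/5)
  u_3 = (-1/2, -1, 1/2, 1)

Orthogonality check:
  u_2 · u_1 = 0 (should be 0)
  u_3 · u_1 = 0 (should be 0)
  u_3 · u_2 = 0 (should be 0)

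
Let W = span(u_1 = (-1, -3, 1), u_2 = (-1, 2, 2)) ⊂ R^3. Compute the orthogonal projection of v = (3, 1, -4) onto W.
proj_W(v) = (41/15, 31/30, -25/6)

Set up U = [u_1 | ... | u_2] ∈ R^(3×2). The projector onto W = col(U) is P = U (U^T U)^(-1) U^T.
Compute U^T U =
  [11, -3]
  [-3, 9],
and U^T v = (-10, -9).
Solve U^T U · c = U^T v for the coefficients: c = (-13/10, -43/30). The projection is proj_W(v) = U c.
Check: (v - proj_W(v)) · u_1 = 0  (should be 0).
Check: (v - proj_W(v)) · u_2 = 0  (should be 0).
Result: proj_W(v) = (41/15, 31/30, -25/6).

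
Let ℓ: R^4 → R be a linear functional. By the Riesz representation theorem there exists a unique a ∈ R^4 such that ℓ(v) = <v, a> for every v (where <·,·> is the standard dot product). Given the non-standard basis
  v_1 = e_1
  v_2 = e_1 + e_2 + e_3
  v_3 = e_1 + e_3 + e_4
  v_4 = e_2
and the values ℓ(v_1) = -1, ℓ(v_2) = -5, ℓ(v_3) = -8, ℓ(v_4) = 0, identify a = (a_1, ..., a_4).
a = (-1, 0, -4, -3)

Write a = (a_1, ..., a_4) in the standard basis. For each basis vector v_i, ℓ(v_i) = <v_i, a> is a linear equation in the a_j's. Collect the n equations into a matrix system V a = ℓ, where row i of V is v_i (expressed in the standard basis). Since V is invertible (lower-triangular with 1s on the diagonal, up to permutation), solve by back-substitution:
  V =
[[1, 0, 0, 0],
 [1, 1, 1, 0],
 [1, 0, 1, 1],
 [0, 1, 0, 0]]
  V a = (-1, -5, -8, 0)
Solving gives a = (-1, 0, -4, -3).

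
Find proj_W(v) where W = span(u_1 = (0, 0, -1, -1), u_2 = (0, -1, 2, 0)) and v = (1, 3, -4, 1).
proj_W(v) = (0, 8/3, -25/6, 7/6)

Set up U = [u_1 | ... | u_2] ∈ R^(4×2). The projector onto W = col(U) is P = U (U^T U)^(-1) U^T.
Compute U^T U =
  [2, -2]
  [-2, 5],
and U^T v = (3, -11).
Solve U^T U · c = U^T v for the coefficients: c = (-7/6, -8/3). The projection is proj_W(v) = U c.
Check: (v - proj_W(v)) · u_1 = 0  (should be 0).
Check: (v - proj_W(v)) · u_2 = 0  (should be 0).
Result: proj_W(v) = (0, 8/3, -25/6, 7/6).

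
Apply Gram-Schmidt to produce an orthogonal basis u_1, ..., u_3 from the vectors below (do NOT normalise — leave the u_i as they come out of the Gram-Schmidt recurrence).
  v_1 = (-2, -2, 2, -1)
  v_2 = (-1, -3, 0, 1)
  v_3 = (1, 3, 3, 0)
Orthogonal basis:
  u_1 = (-2, -2, 2, -1)
  u_2 = (1/13, -25/13, -14/13, 20/13)
  u_3 = (37/47, 15/47, 93/47, 82/47)

Apply the Gram-Schmidt recurrence
  u_1 = v_1
  u_i = v_i − Σ_{j<i} ((v_i · u_j) / (u_j · u_j)) · u_j.

Step by step this gives:
  u_1 = (-2, -2, 2, -1)
  u_2 = (1/13, -25/13, -14/13, 20/13)
  u_3 = (37/47, 15/47, 93/47, 82/47)

Orthogonality check:
  u_2 · u_1 = 0 (should be 0)
  u_3 · u_1 = 0 (should be 0)
  u_3 · u_2 = 0 (should be 0)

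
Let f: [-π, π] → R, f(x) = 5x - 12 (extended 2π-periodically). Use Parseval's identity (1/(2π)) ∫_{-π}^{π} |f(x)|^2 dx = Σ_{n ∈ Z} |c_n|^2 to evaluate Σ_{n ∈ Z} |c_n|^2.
Σ |c_n|^2 = 25π^2/3 + 144

Expand and integrate term by term over [-π, π]:
  ∫ (5x)^2 dx = 25·(2π^3/3); ∫ 2·5·(-12)·x dx = 0 (odd integrand); ∫ (-12)^2 dx = 144·2π.
So (1/(2π)) ∫_{-π}^{π} (5x - 12)^2 dx = 25π^2/3 + 144 = 25π^2/3 + 144.
Parseval ⇒ Σ |c_n|^2 = 25π^2/3 + 144.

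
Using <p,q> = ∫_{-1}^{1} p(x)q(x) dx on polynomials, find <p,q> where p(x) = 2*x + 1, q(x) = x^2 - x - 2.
<p,q> = -14/3

Expand the product: p(x)·q(x) = 2*x^3 - x^2 - 5*x - 2.
∫_{-1}^{1} of each monomial x^k gives [2/(k+1) if k even, 0 if k odd]. Integrating term-by-term (or equivalently evaluating the antiderivative F(x) = x^4/2 - x^3/3 - 5*x^2/2 - 2*x at the endpoints):
  F(1) − F(−1) = -13/3 − (1/3) = -14/3.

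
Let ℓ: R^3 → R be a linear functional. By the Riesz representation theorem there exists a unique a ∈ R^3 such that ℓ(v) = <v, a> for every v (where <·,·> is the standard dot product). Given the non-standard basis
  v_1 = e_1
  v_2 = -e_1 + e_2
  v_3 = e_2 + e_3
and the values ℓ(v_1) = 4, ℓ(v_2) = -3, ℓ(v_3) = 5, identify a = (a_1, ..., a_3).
a = (4, 1, 4)

Write a = (a_1, ..., a_3) in the standard basis. For each basis vector v_i, ℓ(v_i) = <v_i, a> is a linear equation in the a_j's. Collect the n equations into a matrix system V a = ℓ, where row i of V is v_i (expressed in the standard basis). Since V is invertible (lower-triangular with 1s on the diagonal, up to permutation), solve by back-substitution:
  V =
[[1, 0, 0],
 [-1, 1, 0],
 [0, 1, 1]]
  V a = (4, -3, 5)
Solving gives a = (4, 1, 4).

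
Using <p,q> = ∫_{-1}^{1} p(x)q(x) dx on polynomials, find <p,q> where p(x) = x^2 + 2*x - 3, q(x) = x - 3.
<p,q> = 52/3

Expand the product: p(x)·q(x) = x^3 - x^2 - 9*x + 9.
∫_{-1}^{1} of each monomial x^k gives [2/(k+1) if k even, 0 if k odd]. Integrating term-by-term (or equivalently evaluating the antiderivative F(x) = x^4/4 - x^3/3 - 9*x^2/2 + 9*x at the endpoints):
  F(1) − F(−1) = 53/12 − (-155/12) = 52/3.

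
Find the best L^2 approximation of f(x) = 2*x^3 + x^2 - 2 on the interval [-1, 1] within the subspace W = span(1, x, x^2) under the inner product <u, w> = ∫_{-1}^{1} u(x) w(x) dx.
g(x) = x^2 + 6*x/5 - 2

The best approximation g ∈ W is the orthogonal projection of f onto W. Writing g = a_0 + a_1 x + a_2 x^2, the coefficients solve the normal equations G · a = b where
  G_{ij} = <φ_i, φ_j> and b_i = <f, φ_i>, with φ_0 = 1, φ_1 = x, φ_2 = x^2.
G =
  [2, 0, 2/3]
  [0, 2/3, 0]
  [2/3, 0, 2/5],
b = (-10/3, 4/5, -14/15).
Solving gives a_0 = -2, a_1 = 6/5, a_2 = 1, so
  g(x) = x^2 + 6*x/5 - 2.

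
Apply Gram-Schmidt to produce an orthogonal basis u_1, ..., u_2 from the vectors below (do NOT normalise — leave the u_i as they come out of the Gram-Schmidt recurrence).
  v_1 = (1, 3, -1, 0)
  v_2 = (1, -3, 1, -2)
Orthogonal basis:
  u_1 = (1, 3, -1, 0)
  u_2 = (20/11, -6/11, 2/11, -2)

Apply the Gram-Schmidt recurrence
  u_1 = v_1
  u_i = v_i − Σ_{j<i} ((v_i · u_j) / (u_j · u_j)) · u_j.

Step by step this gives:
  u_1 = (1, 3, -1, 0)
  u_2 = (20/11, -6/11, 2/11, -2)

Orthogonality check:
  u_2 · u_1 = 0 (should be 0)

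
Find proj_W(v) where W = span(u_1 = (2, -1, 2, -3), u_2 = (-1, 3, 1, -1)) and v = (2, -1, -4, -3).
proj_W(v) = (7/6, -11/6, 1/6, -1/2)

Set up U = [u_1 | ... | u_2] ∈ R^(4×2). The projector onto W = col(U) is P = U (U^T U)^(-1) U^T.
Compute U^T U =
  [18, 0]
  [0, 12],
and U^T v = (6, -6).
Solve U^T U · c = U^T v for the coefficients: c = (1/3, -1/2). The projection is proj_W(v) = U c.
Check: (v - proj_W(v)) · u_1 = 0  (should be 0).
Check: (v - proj_W(v)) · u_2 = 0  (should be 0).
Result: proj_W(v) = (7/6, -11/6, 1/6, -1/2).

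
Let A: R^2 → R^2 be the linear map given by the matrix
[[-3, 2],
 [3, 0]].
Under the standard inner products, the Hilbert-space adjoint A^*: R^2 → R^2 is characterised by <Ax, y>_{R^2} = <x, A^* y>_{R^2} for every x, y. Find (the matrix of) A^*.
A^* = A^T =
[[-3, 3],
 [2, 0]]

For real matrices with standard dot products, the defining identity <Ax, y> = <x, A^* y> gives (Ax)^T y = x^T (A^*) y, i.e. x^T A^T y = x^T (A^*) y. Since this holds for all x, y, we must have A^* = A^T. Therefore
A^* =
[[-3, 3],
 [2, 0]].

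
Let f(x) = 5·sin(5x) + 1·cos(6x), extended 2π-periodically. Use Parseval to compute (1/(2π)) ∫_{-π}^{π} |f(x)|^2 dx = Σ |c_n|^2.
Σ |c_n|^2 = 13

Expand |f|^2 and use orthogonality of {sin(nx), cos(mx)} on [-π, π]:
  ∫_{-π}^{π} sin(nx)^2 dx = π, ∫ cos(mx)^2 dx = π, and cross terms integrate to 0.
So ∫_{-π}^{π} f(x)^2 dx = 5^2 · π + 1^2 · π = (25 + 1)π.
Divide by 2π: (25 + 1)/2 = 13.
By Parseval, this equals Σ |c_n|^2.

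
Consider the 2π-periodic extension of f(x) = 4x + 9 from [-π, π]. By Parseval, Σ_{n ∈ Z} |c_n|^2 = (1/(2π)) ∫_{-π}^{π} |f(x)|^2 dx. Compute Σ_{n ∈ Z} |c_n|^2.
Σ |c_n|^2 = 16π^2/3 + 81

Expand and integrate term by term over [-π, π]:
  ∫ (4x)^2 dx = 16·(2π^3/3); ∫ 2·4·(9)·x dx = 0 (odd integrand); ∫ 9^2 dx = 81·2π.
So (1/(2π)) ∫_{-π}^{π} (4x + 9)^2 dx = 16π^2/3 + 81 = 16π^2/3 + 81.
Parseval ⇒ Σ |c_n|^2 = 16π^2/3 + 81.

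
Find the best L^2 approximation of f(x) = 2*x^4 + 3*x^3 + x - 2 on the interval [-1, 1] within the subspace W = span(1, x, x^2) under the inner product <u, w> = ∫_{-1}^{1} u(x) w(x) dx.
g(x) = 12*x^2/7 + 14*x/5 - 76/35

The best approximation g ∈ W is the orthogonal projection of f onto W. Writing g = a_0 + a_1 x + a_2 x^2, the coefficients solve the normal equations G · a = b where
  G_{ij} = <φ_i, φ_j> and b_i = <f, φ_i>, with φ_0 = 1, φ_1 = x, φ_2 = x^2.
G =
  [2, 0, 2/3]
  [0, 2/3, 0]
  [2/3, 0, 2/5],
b = (-16/5, 28/15, -16/21).
Solving gives a_0 = -76/35, a_1 = 14/5, a_2 = 12/7, so
  g(x) = 12*x^2/7 + 14*x/5 - 76/35.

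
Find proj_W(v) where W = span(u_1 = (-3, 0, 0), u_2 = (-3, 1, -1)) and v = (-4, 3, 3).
proj_W(v) = (-4, 0, 0)

Set up U = [u_1 | ... | u_2] ∈ R^(3×2). The projector onto W = col(U) is P = U (U^T U)^(-1) U^T.
Compute U^T U =
  [9, 9]
  [9, 11],
and U^T v = (12, 12).
Solve U^T U · c = U^T v for the coefficients: c = (4/3, 0). The projection is proj_W(v) = U c.
Check: (v - proj_W(v)) · u_1 = 0  (should be 0).
Check: (v - proj_W(v)) · u_2 = 0  (should be 0).
Result: proj_W(v) = (-4, 0, 0).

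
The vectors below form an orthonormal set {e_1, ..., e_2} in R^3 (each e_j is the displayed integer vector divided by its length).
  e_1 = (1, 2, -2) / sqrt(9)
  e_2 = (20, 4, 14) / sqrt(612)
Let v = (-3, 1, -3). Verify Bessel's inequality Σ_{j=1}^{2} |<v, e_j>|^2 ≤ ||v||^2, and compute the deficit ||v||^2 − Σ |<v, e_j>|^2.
Σ |<v, e_j>|^2 = 314/17; ||v||^2 = 19; deficit = 9/17

Write each e_j = u_j / sqrt(<u_j, u_j>) where u_j is the displayed integer vector. Then <v, e_j> = <v, u_j> / sqrt(<u_j, u_j>), so |<v, e_j>|^2 = <v, u_j>^2 / <u_j, u_j>.
Coefficients: <v, e_1> = 5/sqrt(9), <v, e_2> = -98/sqrt(612).
Square and sum: Σ |<v, e_j>|^2 = 314/17.
Compute ||v||^2 = v·v = 19.
Deficit = 19 − 314/17 = 9/17 ≥ 0, confirming Bessel's inequality. (The deficit equals ||v − Σ <v,e_j> e_j||^2, the squared distance from v to span{e_j}.)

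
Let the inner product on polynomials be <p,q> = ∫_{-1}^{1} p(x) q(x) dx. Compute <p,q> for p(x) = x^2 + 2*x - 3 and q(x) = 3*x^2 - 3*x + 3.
<p,q> = -124/5

Expand the product: p(x)·q(x) = 3*x^4 + 3*x^3 - 12*x^2 + 15*x - 9.
∫_{-1}^{1} of each monomial x^k gives [2/(k+1) if k even, 0 if k odd]. Integrating term-by-term (or equivalently evaluating the antiderivative F(x) = 3*x^5/5 + 3*x^4/4 - 4*x^3 + 15*x^2/2 - 9*x at the endpoints):
  F(1) − F(−1) = -83/20 − (413/20) = -124/5.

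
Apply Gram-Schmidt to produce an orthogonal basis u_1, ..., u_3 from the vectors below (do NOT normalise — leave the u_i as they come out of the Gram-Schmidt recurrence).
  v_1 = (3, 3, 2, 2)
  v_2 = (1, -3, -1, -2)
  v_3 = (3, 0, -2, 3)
Orthogonal basis:
  u_1 = (3, 3, 2, 2)
  u_2 = (31/13, -21/13, -1/13, -14/13)
  u_3 = (173/246, -47/82, -346/123, 322/123)

Apply the Gram-Schmidt recurrence
  u_1 = v_1
  u_i = v_i − Σ_{j<i} ((v_i · u_j) / (u_j · u_j)) · u_j.

Step by step this gives:
  u_1 = (3, 3, 2, 2)
  u_2 = (31/13, -21/13, -1/13, -14/13)
  u_3 = (173/246, -47/82, -346/123, 322/123)

Orthogonality check:
  u_2 · u_1 = 0 (should be 0)
  u_3 · u_1 = 0 (should be 0)
  u_3 · u_2 = 0 (should be 0)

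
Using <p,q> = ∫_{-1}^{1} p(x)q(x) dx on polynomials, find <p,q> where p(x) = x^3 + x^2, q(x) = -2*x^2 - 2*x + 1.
<p,q> = -14/15

Expand the product: p(x)·q(x) = -2*x^5 - 4*x^4 - x^3 + x^2.
∫_{-1}^{1} of each monomial x^k gives [2/(k+1) if k even, 0 if k odd]. Integrating term-by-term (or equivalently evaluating the antiderivative F(x) = -x^6/3 - 4*x^5/5 - x^4/4 + x^3/3 at the endpoints):
  F(1) − F(−1) = -21/20 − (-7/60) = -14/15.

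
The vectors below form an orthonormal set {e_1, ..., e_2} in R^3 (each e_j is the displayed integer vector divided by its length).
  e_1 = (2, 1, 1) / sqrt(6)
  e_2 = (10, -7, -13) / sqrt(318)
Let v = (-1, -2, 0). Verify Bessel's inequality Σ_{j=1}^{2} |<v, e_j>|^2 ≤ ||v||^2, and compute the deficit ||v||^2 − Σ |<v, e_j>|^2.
Σ |<v, e_j>|^2 = 144/53; ||v||^2 = 5; deficit = 121/53

Write each e_j = u_j / sqrt(<u_j, u_j>) where u_j is the displayed integer vector. Then <v, e_j> = <v, u_j> / sqrt(<u_j, u_j>), so |<v, e_j>|^2 = <v, u_j>^2 / <u_j, u_j>.
Coefficients: <v, e_1> = -4/sqrt(6), <v, e_2> = 4/sqrt(318).
Square and sum: Σ |<v, e_j>|^2 = 144/53.
Compute ||v||^2 = v·v = 5.
Deficit = 5 − 144/53 = 121/53 ≥ 0, confirming Bessel's inequality. (The deficit equals ||v − Σ <v,e_j> e_j||^2, the squared distance from v to span{e_j}.)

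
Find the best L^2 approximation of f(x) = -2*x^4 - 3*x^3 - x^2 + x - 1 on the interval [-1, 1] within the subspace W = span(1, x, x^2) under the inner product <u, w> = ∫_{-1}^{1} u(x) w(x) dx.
g(x) = -19*x^2/7 - 4*x/5 - 29/35

The best approximation g ∈ W is the orthogonal projection of f onto W. Writing g = a_0 + a_1 x + a_2 x^2, the coefficients solve the normal equations G · a = b where
  G_{ij} = <φ_i, φ_j> and b_i = <f, φ_i>, with φ_0 = 1, φ_1 = x, φ_2 = x^2.
G =
  [2, 0, 2/3]
  [0, 2/3, 0]
  [2/3, 0, 2/5],
b = (-52/15, -8/15, -172/105).
Solving gives a_0 = -29/35, a_1 = -4/5, a_2 = -19/7, so
  g(x) = -19*x^2/7 - 4*x/5 - 29/35.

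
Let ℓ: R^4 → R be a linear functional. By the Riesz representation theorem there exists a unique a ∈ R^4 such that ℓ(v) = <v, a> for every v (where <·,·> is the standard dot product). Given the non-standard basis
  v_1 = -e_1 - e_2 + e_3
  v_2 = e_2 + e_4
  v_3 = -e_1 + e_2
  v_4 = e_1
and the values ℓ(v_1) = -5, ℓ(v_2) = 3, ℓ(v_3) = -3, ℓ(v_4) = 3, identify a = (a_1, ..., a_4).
a = (3, 0, -2, 3)

Write a = (a_1, ..., a_4) in the standard basis. For each basis vector v_i, ℓ(v_i) = <v_i, a> is a linear equation in the a_j's. Collect the n equations into a matrix system V a = ℓ, where row i of V is v_i (expressed in the standard basis). Since V is invertible (lower-triangular with 1s on the diagonal, up to permutation), solve by back-substitution:
  V =
[[-1, -1, 1, 0],
 [0, 1, 0, 1],
 [-1, 1, 0, 0],
 [1, 0, 0, 0]]
  V a = (-5, 3, -3, 3)
Solving gives a = (3, 0, -2, 3).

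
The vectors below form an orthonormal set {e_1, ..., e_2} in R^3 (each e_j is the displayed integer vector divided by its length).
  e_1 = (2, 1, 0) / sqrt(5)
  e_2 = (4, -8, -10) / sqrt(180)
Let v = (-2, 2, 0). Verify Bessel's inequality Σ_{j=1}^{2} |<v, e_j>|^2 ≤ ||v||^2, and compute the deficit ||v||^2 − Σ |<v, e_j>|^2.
Σ |<v, e_j>|^2 = 4; ||v||^2 = 8; deficit = 4

Write each e_j = u_j / sqrt(<u_j, u_j>) where u_j is the displayed integer vector. Then <v, e_j> = <v, u_j> / sqrt(<u_j, u_j>), so |<v, e_j>|^2 = <v, u_j>^2 / <u_j, u_j>.
Coefficients: <v, e_1> = -2/sqrt(5), <v, e_2> = -24/sqrt(180).
Square and sum: Σ |<v, e_j>|^2 = 4.
Compute ||v||^2 = v·v = 8.
Deficit = 8 − 4 = 4 ≥ 0, confirming Bessel's inequality. (The deficit equals ||v − Σ <v,e_j> e_j||^2, the squared distance from v to span{e_j}.)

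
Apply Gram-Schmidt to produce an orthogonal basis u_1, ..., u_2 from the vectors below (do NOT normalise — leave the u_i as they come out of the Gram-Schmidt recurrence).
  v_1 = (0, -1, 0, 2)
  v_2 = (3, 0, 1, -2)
Orthogonal basis:
  u_1 = (0, -1, 0, 2)
  u_2 = (3, -4/5, 1, -2/5)

Apply the Gram-Schmidt recurrence
  u_1 = v_1
  u_i = v_i − Σ_{j<i} ((v_i · u_j) / (u_j · u_j)) · u_j.

Step by step this gives:
  u_1 = (0, -1, 0, 2)
  u_2 = (3, -4/5, 1, -2/5)

Orthogonality check:
  u_2 · u_1 = 0 (should be 0)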